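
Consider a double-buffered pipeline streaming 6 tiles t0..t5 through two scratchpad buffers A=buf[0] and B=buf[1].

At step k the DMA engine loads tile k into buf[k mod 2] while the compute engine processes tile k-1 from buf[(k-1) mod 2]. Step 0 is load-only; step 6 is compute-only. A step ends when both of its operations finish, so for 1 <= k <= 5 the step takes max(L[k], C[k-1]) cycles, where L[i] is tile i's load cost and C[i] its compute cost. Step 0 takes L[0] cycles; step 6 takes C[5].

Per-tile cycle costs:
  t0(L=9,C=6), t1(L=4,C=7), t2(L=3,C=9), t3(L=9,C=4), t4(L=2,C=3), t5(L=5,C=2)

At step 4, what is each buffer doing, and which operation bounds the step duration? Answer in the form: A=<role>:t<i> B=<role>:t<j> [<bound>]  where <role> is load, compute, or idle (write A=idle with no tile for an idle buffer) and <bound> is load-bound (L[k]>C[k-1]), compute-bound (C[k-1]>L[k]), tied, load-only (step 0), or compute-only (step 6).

step 0: L[0]=9 → dur=9, Σ=9 | A=load:t0 B=idle [load-only]
step 1: L[1]=4 C[0]=6 → dur=6, Σ=15 | A=compute:t0 B=load:t1 [compute-bound]
step 2: L[2]=3 C[1]=7 → dur=7, Σ=22 | A=load:t2 B=compute:t1 [compute-bound]
step 3: L[3]=9 C[2]=9 → dur=9, Σ=31 | A=compute:t2 B=load:t3 [tied]
step 4: L[4]=2 C[3]=4 → dur=4, Σ=35 | A=load:t4 B=compute:t3 [compute-bound]
step 5: L[5]=5 C[4]=3 → dur=5, Σ=40 | A=compute:t4 B=load:t5 [load-bound]
step 6: C[5]=2 → dur=2, Σ=42 | A=idle B=compute:t5 [compute-only]

step 4: A=load:t4 B=compute:t3 [compute-bound]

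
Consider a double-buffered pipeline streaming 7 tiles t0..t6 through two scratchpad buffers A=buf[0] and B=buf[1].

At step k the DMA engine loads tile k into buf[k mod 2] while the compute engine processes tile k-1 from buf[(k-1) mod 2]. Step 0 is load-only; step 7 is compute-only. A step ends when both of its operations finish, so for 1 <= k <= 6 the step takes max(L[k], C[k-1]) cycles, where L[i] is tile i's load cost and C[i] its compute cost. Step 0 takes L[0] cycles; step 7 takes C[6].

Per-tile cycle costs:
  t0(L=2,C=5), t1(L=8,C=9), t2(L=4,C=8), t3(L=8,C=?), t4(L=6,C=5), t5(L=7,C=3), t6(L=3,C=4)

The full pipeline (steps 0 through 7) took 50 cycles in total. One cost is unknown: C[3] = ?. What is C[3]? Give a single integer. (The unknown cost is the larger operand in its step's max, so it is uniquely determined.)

step 0 = dur = L[0]=2 = 2
step 1 = dur = max(L[1]=8, C[0]=5) = 8
step 2 = dur = max(L[2]=4, C[1]=9) = 9
step 3 = dur = max(L[3]=8, C[2]=8) = 8
step 4 = dur = max(L[4]=6, C[3]=?) = C[3]  (unknown; binding)
step 5 = dur = max(L[5]=7, C[4]=5) = 7
step 6 = dur = max(L[6]=3, C[5]=3) = 3
step 7 = dur = C[6]=4 = 4
sum of known step durations = 41
dur[4] = total - known = 50 - 41 = 9
C[3] is the binding max in step 4, so C[3] = dur[4] = 9

C[3] = 9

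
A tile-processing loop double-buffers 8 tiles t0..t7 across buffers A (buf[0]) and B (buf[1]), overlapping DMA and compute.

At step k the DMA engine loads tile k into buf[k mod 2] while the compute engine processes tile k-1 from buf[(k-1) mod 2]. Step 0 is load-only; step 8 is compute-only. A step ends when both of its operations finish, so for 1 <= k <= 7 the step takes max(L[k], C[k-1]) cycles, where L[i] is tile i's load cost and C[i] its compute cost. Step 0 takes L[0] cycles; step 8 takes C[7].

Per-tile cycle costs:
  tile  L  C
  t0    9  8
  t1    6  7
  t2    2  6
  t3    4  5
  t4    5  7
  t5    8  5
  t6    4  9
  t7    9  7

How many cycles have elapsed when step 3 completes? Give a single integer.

[0] DMA t0→A (9c) ∥ CU idle ⇒ 9c, clock 9
[1] DMA t1→B (6c) ∥ CU A:t0 (8c) ⇒ 8c, clock 17
[2] DMA t2→A (2c) ∥ CU B:t1 (7c) ⇒ 7c, clock 24
[3] DMA t3→B (4c) ∥ CU A:t2 (6c) ⇒ 6c, clock 30
[4] DMA t4→A (5c) ∥ CU B:t3 (5c) ⇒ 5c, clock 35
[5] DMA t5→B (8c) ∥ CU A:t4 (7c) ⇒ 8c, clock 43
[6] DMA t6→A (4c) ∥ CU B:t5 (5c) ⇒ 5c, clock 48
[7] DMA t7→B (9c) ∥ CU A:t6 (9c) ⇒ 9c, clock 57
[8] DMA idle ∥ CU B:t7 (7c) ⇒ 7c, clock 64

end_cycle[3] = 30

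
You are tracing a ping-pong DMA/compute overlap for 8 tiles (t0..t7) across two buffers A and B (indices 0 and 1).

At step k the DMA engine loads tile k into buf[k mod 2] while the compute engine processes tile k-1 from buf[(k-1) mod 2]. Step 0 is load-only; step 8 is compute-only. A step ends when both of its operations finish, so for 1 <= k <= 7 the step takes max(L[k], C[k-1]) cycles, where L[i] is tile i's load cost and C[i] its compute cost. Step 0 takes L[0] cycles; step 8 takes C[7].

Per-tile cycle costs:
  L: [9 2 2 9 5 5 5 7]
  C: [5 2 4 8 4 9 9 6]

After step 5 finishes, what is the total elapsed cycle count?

end_cycle[5] = 38

  0. 9=9c; end=9; A:t0 B:-
  1. max(2,5)=5c; end=14; A:t0 B:t1
  2. max(2,2)=2c; end=16; A:t2 B:t1
  3. max(9,4)=9c; end=25; A:t2 B:t3
  4. max(5,8)=8c; end=33; A:t4 B:t3
  5. max(5,4)=5c; end=38; A:t4 B:t5
  6. max(5,9)=9c; end=47; A:t6 B:t5
  7. max(7,9)=9c; end=56; A:t6 B:t7
  8. 6=6c; end=62; A:t6 B:t7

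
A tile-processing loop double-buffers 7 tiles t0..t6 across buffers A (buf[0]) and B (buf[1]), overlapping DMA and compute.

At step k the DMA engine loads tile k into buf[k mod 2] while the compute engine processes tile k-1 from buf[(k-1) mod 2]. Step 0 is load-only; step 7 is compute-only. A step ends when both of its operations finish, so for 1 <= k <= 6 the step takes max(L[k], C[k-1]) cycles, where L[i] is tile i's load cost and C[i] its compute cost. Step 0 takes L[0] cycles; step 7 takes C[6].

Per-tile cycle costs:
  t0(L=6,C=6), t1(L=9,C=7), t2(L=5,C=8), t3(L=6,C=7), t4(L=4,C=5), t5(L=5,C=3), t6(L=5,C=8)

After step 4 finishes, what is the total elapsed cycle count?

[0] DMA t0→A (6c) ∥ CU idle ⇒ 6c, clock 6
[1] DMA t1→B (9c) ∥ CU A:t0 (6c) ⇒ 9c, clock 15
[2] DMA t2→A (5c) ∥ CU B:t1 (7c) ⇒ 7c, clock 22
[3] DMA t3→B (6c) ∥ CU A:t2 (8c) ⇒ 8c, clock 30
[4] DMA t4→A (4c) ∥ CU B:t3 (7c) ⇒ 7c, clock 37
[5] DMA t5→B (5c) ∥ CU A:t4 (5c) ⇒ 5c, clock 42
[6] DMA t6→A (5c) ∥ CU B:t5 (3c) ⇒ 5c, clock 47
[7] DMA idle ∥ CU A:t6 (8c) ⇒ 8c, clock 55

end_cycle[4] = 37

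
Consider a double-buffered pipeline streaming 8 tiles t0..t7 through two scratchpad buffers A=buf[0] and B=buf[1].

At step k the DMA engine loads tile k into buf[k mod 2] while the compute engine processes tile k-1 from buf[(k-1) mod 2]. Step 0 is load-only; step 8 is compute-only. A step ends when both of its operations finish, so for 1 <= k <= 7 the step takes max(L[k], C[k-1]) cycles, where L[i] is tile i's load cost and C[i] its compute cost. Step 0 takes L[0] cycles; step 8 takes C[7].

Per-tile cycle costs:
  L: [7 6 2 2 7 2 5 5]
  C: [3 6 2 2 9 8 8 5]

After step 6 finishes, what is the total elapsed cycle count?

step 0: L[0]=7 → dur=7, Σ=7 | A=load:t0 B=idle [load-only]
step 1: L[1]=6 C[0]=3 → dur=6, Σ=13 | A=compute:t0 B=load:t1 [load-bound]
step 2: L[2]=2 C[1]=6 → dur=6, Σ=19 | A=load:t2 B=compute:t1 [compute-bound]
step 3: L[3]=2 C[2]=2 → dur=2, Σ=21 | A=compute:t2 B=load:t3 [tied]
step 4: L[4]=7 C[3]=2 → dur=7, Σ=28 | A=load:t4 B=compute:t3 [load-bound]
step 5: L[5]=2 C[4]=9 → dur=9, Σ=37 | A=compute:t4 B=load:t5 [compute-bound]
step 6: L[6]=5 C[5]=8 → dur=8, Σ=45 | A=load:t6 B=compute:t5 [compute-bound]
step 7: L[7]=5 C[6]=8 → dur=8, Σ=53 | A=compute:t6 B=load:t7 [compute-bound]
step 8: C[7]=5 → dur=5, Σ=58 | A=idle B=compute:t7 [compute-only]

end_cycle[6] = 45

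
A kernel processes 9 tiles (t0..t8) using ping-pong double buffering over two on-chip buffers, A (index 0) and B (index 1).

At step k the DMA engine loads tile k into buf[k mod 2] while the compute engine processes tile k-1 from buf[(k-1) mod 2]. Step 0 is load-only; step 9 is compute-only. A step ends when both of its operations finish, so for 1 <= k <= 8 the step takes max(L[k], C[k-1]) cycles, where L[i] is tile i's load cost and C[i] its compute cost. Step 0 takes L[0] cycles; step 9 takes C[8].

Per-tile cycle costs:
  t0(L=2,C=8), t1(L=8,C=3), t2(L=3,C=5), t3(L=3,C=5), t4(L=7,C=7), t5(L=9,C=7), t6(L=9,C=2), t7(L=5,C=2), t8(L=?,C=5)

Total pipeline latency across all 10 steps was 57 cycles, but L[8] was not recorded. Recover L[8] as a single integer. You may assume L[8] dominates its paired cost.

L[8] = 4

step 0: dur = L[0]=2 = 2
step 1: dur = max(L[1]=8, C[0]=8) = 8
step 2: dur = max(L[2]=3, C[1]=3) = 3
step 3: dur = max(L[3]=3, C[2]=5) = 5
step 4: dur = max(L[4]=7, C[3]=5) = 7
step 5: dur = max(L[5]=9, C[4]=7) = 9
step 6: dur = max(L[6]=9, C[5]=7) = 9
step 7: dur = max(L[7]=5, C[6]=2) = 5
step 8: dur = max(L[8]=?, C[7]=2) = L[8]  (unknown; binding)
step 9: dur = C[8]=5 = 5
sum of known step durations = 53
dur[8] = total - known = 57 - 53 = 4
L[8] is the binding max in step 8, so L[8] = dur[8] = 4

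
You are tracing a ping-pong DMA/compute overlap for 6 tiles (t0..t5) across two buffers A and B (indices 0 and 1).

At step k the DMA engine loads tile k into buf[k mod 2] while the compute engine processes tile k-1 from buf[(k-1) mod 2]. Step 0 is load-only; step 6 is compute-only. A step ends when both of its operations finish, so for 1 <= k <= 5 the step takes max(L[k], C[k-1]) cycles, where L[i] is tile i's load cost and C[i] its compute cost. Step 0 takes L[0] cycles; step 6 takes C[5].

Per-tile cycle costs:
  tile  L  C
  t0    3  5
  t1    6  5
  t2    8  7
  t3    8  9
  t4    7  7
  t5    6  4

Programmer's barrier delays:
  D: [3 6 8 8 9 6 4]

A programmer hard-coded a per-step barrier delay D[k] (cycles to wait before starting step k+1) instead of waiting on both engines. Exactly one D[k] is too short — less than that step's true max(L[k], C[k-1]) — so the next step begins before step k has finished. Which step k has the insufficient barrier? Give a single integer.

step 0: need L[0]=3 = 3; D[0]=3 ok
step 1: need max(L[1]=6,C[0]=5) = 6; D[1]=6 ok
step 2: need max(L[2]=8,C[1]=5) = 8; D[2]=8 ok
step 3: need max(L[3]=8,C[2]=7) = 8; D[3]=8 ok
step 4: need max(L[4]=7,C[3]=9) = 9; D[4]=9 ok
step 5: need max(L[5]=6,C[4]=7) = 7; D[5]=6 SHORT
step 6: need C[5]=4 = 4; D[6]=4 ok

hazard at step 5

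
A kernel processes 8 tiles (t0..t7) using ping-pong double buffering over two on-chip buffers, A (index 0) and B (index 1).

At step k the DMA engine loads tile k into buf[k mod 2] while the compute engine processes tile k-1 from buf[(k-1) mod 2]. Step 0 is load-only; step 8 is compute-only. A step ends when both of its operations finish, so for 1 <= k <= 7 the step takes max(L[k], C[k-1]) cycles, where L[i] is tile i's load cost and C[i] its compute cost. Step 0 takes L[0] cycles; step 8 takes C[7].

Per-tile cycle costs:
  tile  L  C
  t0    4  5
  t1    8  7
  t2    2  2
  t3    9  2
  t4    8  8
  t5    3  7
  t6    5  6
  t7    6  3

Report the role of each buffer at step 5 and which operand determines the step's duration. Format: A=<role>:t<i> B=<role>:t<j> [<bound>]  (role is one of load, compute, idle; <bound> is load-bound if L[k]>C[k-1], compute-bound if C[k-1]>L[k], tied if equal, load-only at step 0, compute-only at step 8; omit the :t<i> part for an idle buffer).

step 0: L[0]=4 → dur=4, Σ=4 | A=load:t0 B=idle [load-only]
step 1: L[1]=8 C[0]=5 → dur=8, Σ=12 | A=compute:t0 B=load:t1 [load-bound]
step 2: L[2]=2 C[1]=7 → dur=7, Σ=19 | A=load:t2 B=compute:t1 [compute-bound]
step 3: L[3]=9 C[2]=2 → dur=9, Σ=28 | A=compute:t2 B=load:t3 [load-bound]
step 4: L[4]=8 C[3]=2 → dur=8, Σ=36 | A=load:t4 B=compute:t3 [load-bound]
step 5: L[5]=3 C[4]=8 → dur=8, Σ=44 | A=compute:t4 B=load:t5 [compute-bound]
step 6: L[6]=5 C[5]=7 → dur=7, Σ=51 | A=load:t6 B=compute:t5 [compute-bound]
step 7: L[7]=6 C[6]=6 → dur=6, Σ=57 | A=compute:t6 B=load:t7 [tied]
step 8: C[7]=3 → dur=3, Σ=60 | A=idle B=compute:t7 [compute-only]

step 5: A=compute:t4 B=load:t5 [compute-bound]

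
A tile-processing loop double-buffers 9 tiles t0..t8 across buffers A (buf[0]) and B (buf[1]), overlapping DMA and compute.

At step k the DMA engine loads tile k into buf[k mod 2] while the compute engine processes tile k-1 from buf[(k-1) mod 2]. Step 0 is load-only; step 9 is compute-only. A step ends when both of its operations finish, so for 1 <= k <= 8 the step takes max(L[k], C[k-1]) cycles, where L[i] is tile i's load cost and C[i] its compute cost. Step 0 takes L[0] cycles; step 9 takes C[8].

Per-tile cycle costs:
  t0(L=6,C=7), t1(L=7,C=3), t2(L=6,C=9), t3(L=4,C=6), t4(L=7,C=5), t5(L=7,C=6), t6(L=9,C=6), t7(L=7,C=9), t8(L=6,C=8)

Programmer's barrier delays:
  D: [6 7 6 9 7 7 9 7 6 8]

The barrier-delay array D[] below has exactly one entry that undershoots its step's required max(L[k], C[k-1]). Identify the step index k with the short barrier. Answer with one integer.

hazard at step 8

[0] required=L[0]=6=6 vs D=6 ok
[1] required=max(L[1]=7,C[0]=7)=7 vs D=7 ok
[2] required=max(L[2]=6,C[1]=3)=6 vs D=6 ok
[3] required=max(L[3]=4,C[2]=9)=9 vs D=9 ok
[4] required=max(L[4]=7,C[3]=6)=7 vs D=7 ok
[5] required=max(L[5]=7,C[4]=5)=7 vs D=7 ok
[6] required=max(L[6]=9,C[5]=6)=9 vs D=9 ok
[7] required=max(L[7]=7,C[6]=6)=7 vs D=7 ok
[8] required=max(L[8]=6,C[7]=9)=9 vs D=6 SHORT
[9] required=C[8]=8=8 vs D=8 ok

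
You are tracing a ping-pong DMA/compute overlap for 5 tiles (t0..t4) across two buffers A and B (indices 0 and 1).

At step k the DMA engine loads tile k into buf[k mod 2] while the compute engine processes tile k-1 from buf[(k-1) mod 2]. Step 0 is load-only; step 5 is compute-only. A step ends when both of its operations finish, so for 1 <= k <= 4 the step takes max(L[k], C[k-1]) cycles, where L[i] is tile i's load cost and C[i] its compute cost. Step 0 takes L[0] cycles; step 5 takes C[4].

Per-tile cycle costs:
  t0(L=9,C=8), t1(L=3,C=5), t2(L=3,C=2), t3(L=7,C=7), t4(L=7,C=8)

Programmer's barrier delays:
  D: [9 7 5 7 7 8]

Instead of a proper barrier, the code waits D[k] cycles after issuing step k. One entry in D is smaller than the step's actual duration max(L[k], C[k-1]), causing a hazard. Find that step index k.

hazard at step 1

k=0 barrier L[0]=9→9c, D[0]=9 ok
k=1 barrier max(L[1]=3,C[0]=8)→8c, D[1]=7 SHORT
k=2 barrier max(L[2]=3,C[1]=5)→5c, D[2]=5 ok
k=3 barrier max(L[3]=7,C[2]=2)→7c, D[3]=7 ok
k=4 barrier max(L[4]=7,C[3]=7)→7c, D[4]=7 ok
k=5 barrier C[4]=8→8c, D[5]=8 ok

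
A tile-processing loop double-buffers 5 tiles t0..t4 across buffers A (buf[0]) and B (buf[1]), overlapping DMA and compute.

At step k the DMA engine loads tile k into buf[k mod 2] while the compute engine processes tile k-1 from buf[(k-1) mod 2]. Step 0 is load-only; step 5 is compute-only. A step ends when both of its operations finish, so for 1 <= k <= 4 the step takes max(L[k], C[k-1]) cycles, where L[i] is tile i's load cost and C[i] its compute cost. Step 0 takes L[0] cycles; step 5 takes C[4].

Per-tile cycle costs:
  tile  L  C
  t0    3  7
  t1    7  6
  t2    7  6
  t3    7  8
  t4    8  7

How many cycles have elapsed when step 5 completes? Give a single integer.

end_cycle[5] = 39

  0. 3=3c; end=3; A:t0 B:-
  1. max(7,7)=7c; end=10; A:t0 B:t1
  2. max(7,6)=7c; end=17; A:t2 B:t1
  3. max(7,6)=7c; end=24; A:t2 B:t3
  4. max(8,8)=8c; end=32; A:t4 B:t3
  5. 7=7c; end=39; A:t4 B:t3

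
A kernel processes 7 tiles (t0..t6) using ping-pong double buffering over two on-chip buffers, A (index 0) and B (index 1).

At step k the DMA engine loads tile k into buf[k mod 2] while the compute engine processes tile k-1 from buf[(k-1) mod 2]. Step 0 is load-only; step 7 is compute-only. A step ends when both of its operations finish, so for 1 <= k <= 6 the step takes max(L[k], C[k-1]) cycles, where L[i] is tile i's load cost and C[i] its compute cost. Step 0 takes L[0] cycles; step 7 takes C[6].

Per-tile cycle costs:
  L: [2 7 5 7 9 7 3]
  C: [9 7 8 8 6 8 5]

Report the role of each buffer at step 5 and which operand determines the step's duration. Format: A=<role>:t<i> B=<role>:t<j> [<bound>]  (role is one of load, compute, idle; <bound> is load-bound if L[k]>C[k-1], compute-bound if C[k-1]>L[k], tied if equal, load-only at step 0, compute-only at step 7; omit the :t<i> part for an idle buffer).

step 5: A=compute:t4 B=load:t5 [load-bound]

step 0: L[0]=2 → dur=2, Σ=2 | A=load:t0 B=idle [load-only]
step 1: L[1]=7 C[0]=9 → dur=9, Σ=11 | A=compute:t0 B=load:t1 [compute-bound]
step 2: L[2]=5 C[1]=7 → dur=7, Σ=18 | A=load:t2 B=compute:t1 [compute-bound]
step 3: L[3]=7 C[2]=8 → dur=8, Σ=26 | A=compute:t2 B=load:t3 [compute-bound]
step 4: L[4]=9 C[3]=8 → dur=9, Σ=35 | A=load:t4 B=compute:t3 [load-bound]
step 5: L[5]=7 C[4]=6 → dur=7, Σ=42 | A=compute:t4 B=load:t5 [load-bound]
step 6: L[6]=3 C[5]=8 → dur=8, Σ=50 | A=load:t6 B=compute:t5 [compute-bound]
step 7: C[6]=5 → dur=5, Σ=55 | A=compute:t6 B=idle [compute-only]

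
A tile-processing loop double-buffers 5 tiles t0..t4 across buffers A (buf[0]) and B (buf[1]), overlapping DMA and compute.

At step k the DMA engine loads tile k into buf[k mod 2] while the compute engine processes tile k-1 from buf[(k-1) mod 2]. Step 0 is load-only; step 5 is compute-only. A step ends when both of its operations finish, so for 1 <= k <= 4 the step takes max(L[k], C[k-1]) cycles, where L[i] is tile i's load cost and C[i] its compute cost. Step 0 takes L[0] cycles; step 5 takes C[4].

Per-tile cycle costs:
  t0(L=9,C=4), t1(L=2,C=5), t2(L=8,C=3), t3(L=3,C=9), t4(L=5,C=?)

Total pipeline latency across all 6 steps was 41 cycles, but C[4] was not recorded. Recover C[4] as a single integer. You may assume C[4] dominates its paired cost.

C[4] = 8

step 0 → dur = L[0]=9 = 9
step 1 → dur = max(L[1]=2, C[0]=4) = 4
step 2 → dur = max(L[2]=8, C[1]=5) = 8
step 3 → dur = max(L[3]=3, C[2]=3) = 3
step 4 → dur = max(L[4]=5, C[3]=9) = 9
step 5 → dur = C[4]=? = C[4]  (unknown; binding)
sum of known step durations = 33
dur[5] = total - known = 41 - 33 = 8
C[4] is the binding max in step 5, so C[4] = dur[5] = 8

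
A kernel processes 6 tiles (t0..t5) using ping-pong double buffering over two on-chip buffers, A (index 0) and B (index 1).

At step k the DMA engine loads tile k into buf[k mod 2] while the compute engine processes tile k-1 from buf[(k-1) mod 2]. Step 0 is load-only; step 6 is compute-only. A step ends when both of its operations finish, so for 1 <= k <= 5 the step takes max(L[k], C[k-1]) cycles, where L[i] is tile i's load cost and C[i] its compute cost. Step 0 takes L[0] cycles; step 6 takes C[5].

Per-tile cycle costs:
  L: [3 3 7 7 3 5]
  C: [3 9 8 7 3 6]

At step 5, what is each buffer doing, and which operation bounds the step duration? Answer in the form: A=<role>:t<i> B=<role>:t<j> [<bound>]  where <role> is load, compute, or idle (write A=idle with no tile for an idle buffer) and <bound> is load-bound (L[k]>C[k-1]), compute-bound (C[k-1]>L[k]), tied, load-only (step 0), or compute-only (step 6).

step 5: A=compute:t4 B=load:t5 [load-bound]

step 0: L[0]=3 → dur=3, Σ=3 | A=load:t0 B=idle [load-only]
step 1: L[1]=3 C[0]=3 → dur=3, Σ=6 | A=compute:t0 B=load:t1 [tied]
step 2: L[2]=7 C[1]=9 → dur=9, Σ=15 | A=load:t2 B=compute:t1 [compute-bound]
step 3: L[3]=7 C[2]=8 → dur=8, Σ=23 | A=compute:t2 B=load:t3 [compute-bound]
step 4: L[4]=3 C[3]=7 → dur=7, Σ=30 | A=load:t4 B=compute:t3 [compute-bound]
step 5: L[5]=5 C[4]=3 → dur=5, Σ=35 | A=compute:t4 B=load:t5 [load-bound]
step 6: C[5]=6 → dur=6, Σ=41 | A=idle B=compute:t5 [compute-only]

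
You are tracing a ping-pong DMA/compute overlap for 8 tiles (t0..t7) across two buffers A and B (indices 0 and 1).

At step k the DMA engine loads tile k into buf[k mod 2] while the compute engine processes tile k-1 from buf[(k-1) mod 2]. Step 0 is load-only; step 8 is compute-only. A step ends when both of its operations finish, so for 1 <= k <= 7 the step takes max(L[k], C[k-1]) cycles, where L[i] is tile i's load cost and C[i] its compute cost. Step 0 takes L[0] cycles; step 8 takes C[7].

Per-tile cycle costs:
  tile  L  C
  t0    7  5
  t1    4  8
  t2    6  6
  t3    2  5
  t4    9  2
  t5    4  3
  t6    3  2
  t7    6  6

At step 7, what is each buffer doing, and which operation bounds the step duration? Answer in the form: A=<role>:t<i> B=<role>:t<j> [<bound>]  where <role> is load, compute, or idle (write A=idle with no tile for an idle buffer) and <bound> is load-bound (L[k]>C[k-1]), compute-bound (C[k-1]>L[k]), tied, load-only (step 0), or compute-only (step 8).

step 7: A=compute:t6 B=load:t7 [load-bound]

  0. 7=7c; end=7; A:t0 B:-
  1. max(4,5)=5c; end=12; A:t0 B:t1
  2. max(6,8)=8c; end=20; A:t2 B:t1
  3. max(2,6)=6c; end=26; A:t2 B:t3
  4. max(9,5)=9c; end=35; A:t4 B:t3
  5. max(4,2)=4c; end=39; A:t4 B:t5
  6. max(3,3)=3c; end=42; A:t6 B:t5
  7. max(6,2)=6c; end=48; A:t6 B:t7
  8. 6=6c; end=54; A:t6 B:t7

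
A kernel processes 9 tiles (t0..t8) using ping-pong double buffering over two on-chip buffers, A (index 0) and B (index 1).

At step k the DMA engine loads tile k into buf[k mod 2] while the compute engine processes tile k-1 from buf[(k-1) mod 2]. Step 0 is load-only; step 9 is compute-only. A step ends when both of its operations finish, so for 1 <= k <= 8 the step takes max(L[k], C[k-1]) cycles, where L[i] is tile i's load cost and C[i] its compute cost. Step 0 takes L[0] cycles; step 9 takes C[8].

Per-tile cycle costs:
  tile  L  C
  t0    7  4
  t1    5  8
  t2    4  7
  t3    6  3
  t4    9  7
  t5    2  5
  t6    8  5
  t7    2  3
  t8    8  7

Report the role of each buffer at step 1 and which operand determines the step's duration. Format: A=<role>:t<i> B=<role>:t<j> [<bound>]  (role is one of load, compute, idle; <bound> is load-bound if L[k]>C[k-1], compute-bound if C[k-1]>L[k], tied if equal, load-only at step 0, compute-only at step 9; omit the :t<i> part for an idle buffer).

step 1: A=compute:t0 B=load:t1 [load-bound]

k=0 load=t0/7c comp=- wait=7 total=7
k=1 load=t1/5c comp=t0/4c wait=5 total=12
k=2 load=t2/4c comp=t1/8c wait=8 total=20
k=3 load=t3/6c comp=t2/7c wait=7 total=27
k=4 load=t4/9c comp=t3/3c wait=9 total=36
k=5 load=t5/2c comp=t4/7c wait=7 total=43
k=6 load=t6/8c comp=t5/5c wait=8 total=51
k=7 load=t7/2c comp=t6/5c wait=5 total=56
k=8 load=t8/8c comp=t7/3c wait=8 total=64
k=9 load=- comp=t8/7c wait=7 total=71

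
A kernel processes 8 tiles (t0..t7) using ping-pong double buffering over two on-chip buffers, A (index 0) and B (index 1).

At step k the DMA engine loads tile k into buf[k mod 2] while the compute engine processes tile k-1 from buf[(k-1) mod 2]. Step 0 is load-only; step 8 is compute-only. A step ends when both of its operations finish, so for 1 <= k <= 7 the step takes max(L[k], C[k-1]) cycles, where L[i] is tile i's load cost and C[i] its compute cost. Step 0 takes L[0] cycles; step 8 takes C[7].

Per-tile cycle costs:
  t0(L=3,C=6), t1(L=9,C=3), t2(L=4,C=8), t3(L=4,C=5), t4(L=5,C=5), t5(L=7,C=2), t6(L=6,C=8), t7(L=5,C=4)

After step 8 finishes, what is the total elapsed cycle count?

end_cycle[8] = 54

[0] DMA t0→A (3c) ∥ CU idle ⇒ 3c, clock 3
[1] DMA t1→B (9c) ∥ CU A:t0 (6c) ⇒ 9c, clock 12
[2] DMA t2→A (4c) ∥ CU B:t1 (3c) ⇒ 4c, clock 16
[3] DMA t3→B (4c) ∥ CU A:t2 (8c) ⇒ 8c, clock 24
[4] DMA t4→A (5c) ∥ CU B:t3 (5c) ⇒ 5c, clock 29
[5] DMA t5→B (7c) ∥ CU A:t4 (5c) ⇒ 7c, clock 36
[6] DMA t6→A (6c) ∥ CU B:t5 (2c) ⇒ 6c, clock 42
[7] DMA t7→B (5c) ∥ CU A:t6 (8c) ⇒ 8c, clock 50
[8] DMA idle ∥ CU B:t7 (4c) ⇒ 4c, clock 54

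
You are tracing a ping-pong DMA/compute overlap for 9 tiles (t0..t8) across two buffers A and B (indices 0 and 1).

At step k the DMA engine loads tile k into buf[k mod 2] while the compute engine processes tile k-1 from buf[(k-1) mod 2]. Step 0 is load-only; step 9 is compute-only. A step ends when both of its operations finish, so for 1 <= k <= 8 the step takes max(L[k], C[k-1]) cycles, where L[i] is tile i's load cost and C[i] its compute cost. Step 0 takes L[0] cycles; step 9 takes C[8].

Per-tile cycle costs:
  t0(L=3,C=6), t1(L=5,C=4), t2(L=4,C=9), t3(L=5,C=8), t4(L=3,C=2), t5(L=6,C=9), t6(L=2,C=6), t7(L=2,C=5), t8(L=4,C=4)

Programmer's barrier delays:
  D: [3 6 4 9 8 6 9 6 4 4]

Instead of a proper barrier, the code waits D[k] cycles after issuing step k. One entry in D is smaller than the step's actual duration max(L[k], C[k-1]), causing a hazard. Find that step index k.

[0] required=L[0]=3=3 vs D=3 ok
[1] required=max(L[1]=5,C[0]=6)=6 vs D=6 ok
[2] required=max(L[2]=4,C[1]=4)=4 vs D=4 ok
[3] required=max(L[3]=5,C[2]=9)=9 vs D=9 ok
[4] required=max(L[4]=3,C[3]=8)=8 vs D=8 ok
[5] required=max(L[5]=6,C[4]=2)=6 vs D=6 ok
[6] required=max(L[6]=2,C[5]=9)=9 vs D=9 ok
[7] required=max(L[7]=2,C[6]=6)=6 vs D=6 ok
[8] required=max(L[8]=4,C[7]=5)=5 vs D=4 SHORT
[9] required=C[8]=4=4 vs D=4 ok

hazard at step 8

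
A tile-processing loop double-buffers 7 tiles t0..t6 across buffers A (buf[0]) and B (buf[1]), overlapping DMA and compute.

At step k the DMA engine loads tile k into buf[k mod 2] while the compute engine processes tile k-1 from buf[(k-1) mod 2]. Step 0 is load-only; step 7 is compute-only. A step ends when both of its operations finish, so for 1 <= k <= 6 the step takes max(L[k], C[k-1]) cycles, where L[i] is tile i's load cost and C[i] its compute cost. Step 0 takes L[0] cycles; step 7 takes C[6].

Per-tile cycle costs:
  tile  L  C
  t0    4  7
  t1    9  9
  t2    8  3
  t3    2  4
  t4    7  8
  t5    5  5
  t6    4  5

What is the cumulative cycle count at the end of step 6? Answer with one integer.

end_cycle[6] = 45

  0. 4=4c; end=4; A:t0 B:-
  1. max(9,7)=9c; end=13; A:t0 B:t1
  2. max(8,9)=9c; end=22; A:t2 B:t1
  3. max(2,3)=3c; end=25; A:t2 B:t3
  4. max(7,4)=7c; end=32; A:t4 B:t3
  5. max(5,8)=8c; end=40; A:t4 B:t5
  6. max(4,5)=5c; end=45; A:t6 B:t5
  7. 5=5c; end=50; A:t6 B:t5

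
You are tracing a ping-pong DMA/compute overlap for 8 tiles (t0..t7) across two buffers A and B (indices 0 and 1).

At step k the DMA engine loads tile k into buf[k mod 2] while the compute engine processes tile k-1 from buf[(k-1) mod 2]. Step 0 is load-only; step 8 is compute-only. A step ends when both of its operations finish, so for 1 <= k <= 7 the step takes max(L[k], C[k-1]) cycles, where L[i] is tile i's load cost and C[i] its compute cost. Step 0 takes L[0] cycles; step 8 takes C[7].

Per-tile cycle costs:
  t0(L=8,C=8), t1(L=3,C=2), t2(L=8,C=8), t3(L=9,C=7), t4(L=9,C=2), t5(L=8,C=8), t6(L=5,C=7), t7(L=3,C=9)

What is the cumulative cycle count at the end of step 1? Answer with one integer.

end_cycle[1] = 16

  0. 8=8c; end=8; A:t0 B:-
  1. max(3,8)=8c; end=16; A:t0 B:t1
  2. max(8,2)=8c; end=24; A:t2 B:t1
  3. max(9,8)=9c; end=33; A:t2 B:t3
  4. max(9,7)=9c; end=42; A:t4 B:t3
  5. max(8,2)=8c; end=50; A:t4 B:t5
  6. max(5,8)=8c; end=58; A:t6 B:t5
  7. max(3,7)=7c; end=65; A:t6 B:t7
  8. 9=9c; end=74; A:t6 B:t7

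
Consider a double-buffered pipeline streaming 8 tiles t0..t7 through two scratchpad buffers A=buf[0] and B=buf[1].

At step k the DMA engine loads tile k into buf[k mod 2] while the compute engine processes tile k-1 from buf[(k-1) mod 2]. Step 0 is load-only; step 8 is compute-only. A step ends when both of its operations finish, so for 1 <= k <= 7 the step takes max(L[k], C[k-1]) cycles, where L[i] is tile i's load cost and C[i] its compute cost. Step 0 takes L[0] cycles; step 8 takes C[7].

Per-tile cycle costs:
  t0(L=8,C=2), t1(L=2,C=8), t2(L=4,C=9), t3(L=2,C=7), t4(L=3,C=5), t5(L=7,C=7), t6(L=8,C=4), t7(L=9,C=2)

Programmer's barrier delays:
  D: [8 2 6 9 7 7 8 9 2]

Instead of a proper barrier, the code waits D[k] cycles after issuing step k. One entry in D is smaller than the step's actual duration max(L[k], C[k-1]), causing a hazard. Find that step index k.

step 0: need L[0]=8 = 8; D[0]=8 ok
step 1: need max(L[1]=2,C[0]=2) = 2; D[1]=2 ok
step 2: need max(L[2]=4,C[1]=8) = 8; D[2]=6 SHORT
step 3: need max(L[3]=2,C[2]=9) = 9; D[3]=9 ok
step 4: need max(L[4]=3,C[3]=7) = 7; D[4]=7 ok
step 5: need max(L[5]=7,C[4]=5) = 7; D[5]=7 ok
step 6: need max(L[6]=8,C[5]=7) = 8; D[6]=8 ok
step 7: need max(L[7]=9,C[6]=4) = 9; D[7]=9 ok
step 8: need C[7]=2 = 2; D[8]=2 ok

hazard at step 2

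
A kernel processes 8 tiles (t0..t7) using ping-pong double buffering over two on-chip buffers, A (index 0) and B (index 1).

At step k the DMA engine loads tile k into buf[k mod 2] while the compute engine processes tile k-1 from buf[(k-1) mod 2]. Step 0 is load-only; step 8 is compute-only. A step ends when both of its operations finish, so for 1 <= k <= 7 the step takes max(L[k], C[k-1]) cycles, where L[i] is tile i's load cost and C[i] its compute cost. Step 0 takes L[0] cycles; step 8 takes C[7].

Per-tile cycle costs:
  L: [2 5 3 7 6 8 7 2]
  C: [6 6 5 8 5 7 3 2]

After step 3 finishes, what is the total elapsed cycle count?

end_cycle[3] = 21

step 0: L[0]=2 → dur=2, Σ=2 | A=load:t0 B=idle [load-only]
step 1: L[1]=5 C[0]=6 → dur=6, Σ=8 | A=compute:t0 B=load:t1 [compute-bound]
step 2: L[2]=3 C[1]=6 → dur=6, Σ=14 | A=load:t2 B=compute:t1 [compute-bound]
step 3: L[3]=7 C[2]=5 → dur=7, Σ=21 | A=compute:t2 B=load:t3 [load-bound]
step 4: L[4]=6 C[3]=8 → dur=8, Σ=29 | A=load:t4 B=compute:t3 [compute-bound]
step 5: L[5]=8 C[4]=5 → dur=8, Σ=37 | A=compute:t4 B=load:t5 [load-bound]
step 6: L[6]=7 C[5]=7 → dur=7, Σ=44 | A=load:t6 B=compute:t5 [tied]
step 7: L[7]=2 C[6]=3 → dur=3, Σ=47 | A=compute:t6 B=load:t7 [compute-bound]
step 8: C[7]=2 → dur=2, Σ=49 | A=idle B=compute:t7 [compute-only]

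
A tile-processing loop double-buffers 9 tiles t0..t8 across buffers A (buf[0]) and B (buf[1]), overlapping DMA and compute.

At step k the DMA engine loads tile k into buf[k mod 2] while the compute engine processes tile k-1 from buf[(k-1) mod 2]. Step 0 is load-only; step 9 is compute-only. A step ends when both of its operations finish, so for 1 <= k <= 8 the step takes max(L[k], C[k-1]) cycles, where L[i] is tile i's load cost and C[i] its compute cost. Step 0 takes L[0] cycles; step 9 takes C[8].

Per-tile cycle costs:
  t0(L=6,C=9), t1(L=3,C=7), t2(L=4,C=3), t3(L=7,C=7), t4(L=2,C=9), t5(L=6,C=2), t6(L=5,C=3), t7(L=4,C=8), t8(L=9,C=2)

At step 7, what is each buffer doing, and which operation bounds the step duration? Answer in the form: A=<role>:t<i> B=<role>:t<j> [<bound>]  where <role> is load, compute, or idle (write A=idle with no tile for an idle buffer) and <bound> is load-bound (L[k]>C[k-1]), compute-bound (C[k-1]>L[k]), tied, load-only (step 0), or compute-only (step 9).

step 7: A=compute:t6 B=load:t7 [load-bound]

k=0 load=t0/6c comp=- wait=6 total=6
k=1 load=t1/3c comp=t0/9c wait=9 total=15
k=2 load=t2/4c comp=t1/7c wait=7 total=22
k=3 load=t3/7c comp=t2/3c wait=7 total=29
k=4 load=t4/2c comp=t3/7c wait=7 total=36
k=5 load=t5/6c comp=t4/9c wait=9 total=45
k=6 load=t6/5c comp=t5/2c wait=5 total=50
k=7 load=t7/4c comp=t6/3c wait=4 total=54
k=8 load=t8/9c comp=t7/8c wait=9 total=63
k=9 load=- comp=t8/2c wait=2 total=65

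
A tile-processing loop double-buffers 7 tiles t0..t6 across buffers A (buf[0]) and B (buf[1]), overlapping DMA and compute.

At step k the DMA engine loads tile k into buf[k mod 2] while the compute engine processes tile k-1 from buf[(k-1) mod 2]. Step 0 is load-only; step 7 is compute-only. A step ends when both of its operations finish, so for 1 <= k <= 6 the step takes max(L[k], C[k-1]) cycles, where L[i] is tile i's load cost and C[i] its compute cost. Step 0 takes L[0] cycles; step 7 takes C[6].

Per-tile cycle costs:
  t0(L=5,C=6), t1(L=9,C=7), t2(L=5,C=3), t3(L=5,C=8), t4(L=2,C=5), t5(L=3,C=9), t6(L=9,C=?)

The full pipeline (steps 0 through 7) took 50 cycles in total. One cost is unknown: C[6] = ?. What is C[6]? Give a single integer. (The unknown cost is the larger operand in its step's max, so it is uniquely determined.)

C[6] = 2

step 0: dur = L[0]=5 = 5
step 1: dur = max(L[1]=9, C[0]=6) = 9
step 2: dur = max(L[2]=5, C[1]=7) = 7
step 3: dur = max(L[3]=5, C[2]=3) = 5
step 4: dur = max(L[4]=2, C[3]=8) = 8
step 5: dur = max(L[5]=3, C[4]=5) = 5
step 6: dur = max(L[6]=9, C[5]=9) = 9
step 7: dur = C[6]=? = C[6]  (unknown; binding)
sum of known step durations = 48
dur[7] = total - known = 50 - 48 = 2
C[6] is the binding max in step 7, so C[6] = dur[7] = 2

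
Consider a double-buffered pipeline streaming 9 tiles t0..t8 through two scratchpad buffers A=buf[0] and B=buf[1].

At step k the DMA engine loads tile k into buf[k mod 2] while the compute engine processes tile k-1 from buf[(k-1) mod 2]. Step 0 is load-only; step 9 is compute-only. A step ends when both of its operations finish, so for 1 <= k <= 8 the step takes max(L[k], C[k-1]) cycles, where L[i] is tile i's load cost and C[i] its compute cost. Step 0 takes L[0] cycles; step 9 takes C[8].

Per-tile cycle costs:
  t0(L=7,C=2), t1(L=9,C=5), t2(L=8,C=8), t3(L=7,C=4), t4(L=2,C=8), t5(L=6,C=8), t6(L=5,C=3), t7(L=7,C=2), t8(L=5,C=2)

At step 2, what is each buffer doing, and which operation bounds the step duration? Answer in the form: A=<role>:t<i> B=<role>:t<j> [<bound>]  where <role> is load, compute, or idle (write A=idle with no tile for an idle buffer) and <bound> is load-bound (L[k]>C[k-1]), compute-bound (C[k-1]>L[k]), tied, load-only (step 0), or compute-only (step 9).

step 2: A=load:t2 B=compute:t1 [load-bound]

step 0: L[0]=7 → dur=7, Σ=7 | A=load:t0 B=idle [load-only]
step 1: L[1]=9 C[0]=2 → dur=9, Σ=16 | A=compute:t0 B=load:t1 [load-bound]
step 2: L[2]=8 C[1]=5 → dur=8, Σ=24 | A=load:t2 B=compute:t1 [load-bound]
step 3: L[3]=7 C[2]=8 → dur=8, Σ=32 | A=compute:t2 B=load:t3 [compute-bound]
step 4: L[4]=2 C[3]=4 → dur=4, Σ=36 | A=load:t4 B=compute:t3 [compute-bound]
step 5: L[5]=6 C[4]=8 → dur=8, Σ=44 | A=compute:t4 B=load:t5 [compute-bound]
step 6: L[6]=5 C[5]=8 → dur=8, Σ=52 | A=load:t6 B=compute:t5 [compute-bound]
step 7: L[7]=7 C[6]=3 → dur=7, Σ=59 | A=compute:t6 B=load:t7 [load-bound]
step 8: L[8]=5 C[7]=2 → dur=5, Σ=64 | A=load:t8 B=compute:t7 [load-bound]
step 9: C[8]=2 → dur=2, Σ=66 | A=compute:t8 B=idle [compute-only]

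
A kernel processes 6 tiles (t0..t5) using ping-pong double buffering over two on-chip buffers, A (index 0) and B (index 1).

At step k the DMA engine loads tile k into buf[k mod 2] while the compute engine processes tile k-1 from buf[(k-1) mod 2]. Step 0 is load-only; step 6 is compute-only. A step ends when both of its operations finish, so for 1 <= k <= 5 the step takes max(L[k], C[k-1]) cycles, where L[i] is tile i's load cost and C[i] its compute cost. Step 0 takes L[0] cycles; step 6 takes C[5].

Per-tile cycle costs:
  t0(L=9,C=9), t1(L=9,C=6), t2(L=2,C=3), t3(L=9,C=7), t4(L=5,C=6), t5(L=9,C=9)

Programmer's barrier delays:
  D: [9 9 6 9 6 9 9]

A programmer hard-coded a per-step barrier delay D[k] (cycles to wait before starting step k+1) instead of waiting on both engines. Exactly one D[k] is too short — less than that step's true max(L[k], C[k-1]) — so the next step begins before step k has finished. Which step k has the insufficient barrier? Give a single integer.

hazard at step 4

step 0: need L[0]=9 = 9; D[0]=9 ok
step 1: need max(L[1]=9,C[0]=9) = 9; D[1]=9 ok
step 2: need max(L[2]=2,C[1]=6) = 6; D[2]=6 ok
step 3: need max(L[3]=9,C[2]=3) = 9; D[3]=9 ok
step 4: need max(L[4]=5,C[3]=7) = 7; D[4]=6 SHORT
step 5: need max(L[5]=9,C[4]=6) = 9; D[5]=9 ok
step 6: need C[5]=9 = 9; D[6]=9 ok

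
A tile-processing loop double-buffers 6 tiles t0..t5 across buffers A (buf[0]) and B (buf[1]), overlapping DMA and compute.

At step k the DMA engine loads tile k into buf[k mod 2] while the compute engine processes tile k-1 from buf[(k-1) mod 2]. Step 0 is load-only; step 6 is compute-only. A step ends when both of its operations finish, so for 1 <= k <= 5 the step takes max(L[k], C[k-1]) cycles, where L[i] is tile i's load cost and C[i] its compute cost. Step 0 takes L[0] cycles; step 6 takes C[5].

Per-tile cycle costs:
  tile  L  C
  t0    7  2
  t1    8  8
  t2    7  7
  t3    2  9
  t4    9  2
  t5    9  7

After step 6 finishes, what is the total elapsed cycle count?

end_cycle[6] = 55

[0] DMA t0→A (7c) ∥ CU idle ⇒ 7c, clock 7
[1] DMA t1→B (8c) ∥ CU A:t0 (2c) ⇒ 8c, clock 15
[2] DMA t2→A (7c) ∥ CU B:t1 (8c) ⇒ 8c, clock 23
[3] DMA t3→B (2c) ∥ CU A:t2 (7c) ⇒ 7c, clock 30
[4] DMA t4→A (9c) ∥ CU B:t3 (9c) ⇒ 9c, clock 39
[5] DMA t5→B (9c) ∥ CU A:t4 (2c) ⇒ 9c, clock 48
[6] DMA idle ∥ CU B:t5 (7c) ⇒ 7c, clock 55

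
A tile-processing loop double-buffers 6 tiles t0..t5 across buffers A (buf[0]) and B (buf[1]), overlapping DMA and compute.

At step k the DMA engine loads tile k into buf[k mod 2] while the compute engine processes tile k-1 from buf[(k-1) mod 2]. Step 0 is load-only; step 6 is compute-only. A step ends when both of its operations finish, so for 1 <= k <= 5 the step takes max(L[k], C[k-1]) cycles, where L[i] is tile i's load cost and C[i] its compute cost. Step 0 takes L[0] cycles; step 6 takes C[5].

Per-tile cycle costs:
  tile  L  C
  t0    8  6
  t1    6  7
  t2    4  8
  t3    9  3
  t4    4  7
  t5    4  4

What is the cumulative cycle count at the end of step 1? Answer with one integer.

end_cycle[1] = 14

[0] DMA t0→A (8c) ∥ CU idle ⇒ 8c, clock 8
[1] DMA t1→B (6c) ∥ CU A:t0 (6c) ⇒ 6c, clock 14
[2] DMA t2→A (4c) ∥ CU B:t1 (7c) ⇒ 7c, clock 21
[3] DMA t3→B (9c) ∥ CU A:t2 (8c) ⇒ 9c, clock 30
[4] DMA t4→A (4c) ∥ CU B:t3 (3c) ⇒ 4c, clock 34
[5] DMA t5→B (4c) ∥ CU A:t4 (7c) ⇒ 7c, clock 41
[6] DMA idle ∥ CU B:t5 (4c) ⇒ 4c, clock 45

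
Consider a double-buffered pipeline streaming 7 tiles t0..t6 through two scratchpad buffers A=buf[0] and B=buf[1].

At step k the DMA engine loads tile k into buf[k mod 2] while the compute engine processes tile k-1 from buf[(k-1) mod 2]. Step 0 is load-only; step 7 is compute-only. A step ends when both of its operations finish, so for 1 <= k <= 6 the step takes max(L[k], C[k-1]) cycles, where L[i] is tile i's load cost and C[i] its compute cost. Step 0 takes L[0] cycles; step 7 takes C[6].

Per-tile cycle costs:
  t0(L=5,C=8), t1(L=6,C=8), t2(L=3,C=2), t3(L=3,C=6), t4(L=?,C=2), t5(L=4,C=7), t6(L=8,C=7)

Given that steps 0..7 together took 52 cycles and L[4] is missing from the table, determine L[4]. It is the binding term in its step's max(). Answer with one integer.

step 0 → dur = L[0]=5 = 5
step 1 → dur = max(L[1]=6, C[0]=8) = 8
step 2 → dur = max(L[2]=3, C[1]=8) = 8
step 3 → dur = max(L[3]=3, C[2]=2) = 3
step 4 → dur = max(L[4]=?, C[3]=6) = L[4]  (unknown; binding)
step 5 → dur = max(L[5]=4, C[4]=2) = 4
step 6 → dur = max(L[6]=8, C[5]=7) = 8
step 7 → dur = C[6]=7 = 7
sum of known step durations = 43
dur[4] = total - known = 52 - 43 = 9
L[4] is the binding max in step 4, so L[4] = dur[4] = 9

L[4] = 9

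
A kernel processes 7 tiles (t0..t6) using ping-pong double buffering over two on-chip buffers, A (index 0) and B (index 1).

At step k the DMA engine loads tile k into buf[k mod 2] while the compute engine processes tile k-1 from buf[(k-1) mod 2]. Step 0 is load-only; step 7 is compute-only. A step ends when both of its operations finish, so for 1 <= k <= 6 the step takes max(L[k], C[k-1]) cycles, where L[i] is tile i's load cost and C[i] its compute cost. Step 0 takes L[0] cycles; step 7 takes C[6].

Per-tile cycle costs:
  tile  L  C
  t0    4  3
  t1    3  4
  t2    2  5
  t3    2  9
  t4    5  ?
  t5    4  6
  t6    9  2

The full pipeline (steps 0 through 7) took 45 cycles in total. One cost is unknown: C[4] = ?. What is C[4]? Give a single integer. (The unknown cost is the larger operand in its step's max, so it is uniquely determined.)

C[4] = 9

step 0 = dur = L[0]=4 = 4
step 1 = dur = max(L[1]=3, C[0]=3) = 3
step 2 = dur = max(L[2]=2, C[1]=4) = 4
step 3 = dur = max(L[3]=2, C[2]=5) = 5
step 4 = dur = max(L[4]=5, C[3]=9) = 9
step 5 = dur = max(L[5]=4, C[4]=?) = C[4]  (unknown; binding)
step 6 = dur = max(L[6]=9, C[5]=6) = 9
step 7 = dur = C[6]=2 = 2
sum of known step durations = 36
dur[5] = total - known = 45 - 36 = 9
C[4] is the binding max in step 5, so C[4] = dur[5] = 9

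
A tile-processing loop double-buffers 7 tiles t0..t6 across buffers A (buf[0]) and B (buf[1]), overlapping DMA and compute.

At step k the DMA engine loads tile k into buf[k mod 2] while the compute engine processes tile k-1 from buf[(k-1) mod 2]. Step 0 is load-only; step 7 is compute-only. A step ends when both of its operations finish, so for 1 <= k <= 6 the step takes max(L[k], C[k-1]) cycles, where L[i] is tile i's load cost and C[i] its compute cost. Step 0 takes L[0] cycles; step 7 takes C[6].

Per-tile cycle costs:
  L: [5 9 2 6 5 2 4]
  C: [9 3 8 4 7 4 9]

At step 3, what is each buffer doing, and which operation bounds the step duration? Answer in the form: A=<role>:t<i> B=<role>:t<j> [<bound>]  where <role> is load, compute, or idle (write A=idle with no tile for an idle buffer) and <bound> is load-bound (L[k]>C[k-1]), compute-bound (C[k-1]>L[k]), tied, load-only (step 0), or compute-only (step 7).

k=0 load=t0/5c comp=- wait=5 total=5
k=1 load=t1/9c comp=t0/9c wait=9 total=14
k=2 load=t2/2c comp=t1/3c wait=3 total=17
k=3 load=t3/6c comp=t2/8c wait=8 total=25
k=4 load=t4/5c comp=t3/4c wait=5 total=30
k=5 load=t5/2c comp=t4/7c wait=7 total=37
k=6 load=t6/4c comp=t5/4c wait=4 total=41
k=7 load=- comp=t6/9c wait=9 total=50

step 3: A=compute:t2 B=load:t3 [compute-bound]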